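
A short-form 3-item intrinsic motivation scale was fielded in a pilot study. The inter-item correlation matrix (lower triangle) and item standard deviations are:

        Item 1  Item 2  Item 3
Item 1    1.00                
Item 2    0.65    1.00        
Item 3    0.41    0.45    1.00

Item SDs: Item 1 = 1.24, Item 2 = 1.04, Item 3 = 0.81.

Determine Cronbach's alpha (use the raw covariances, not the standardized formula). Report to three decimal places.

α = 0.748

Σσ²ᵢ = 1.24² + 1.04² + 0.81² = 3.2753
Covariances σ_ij = r_ij · s_i · s_j:
  σ(Item 1,Item 2) = 0.65 × 1.24 × 1.04 = 0.8382
  σ(Item 1,Item 3) = 0.41 × 1.24 × 0.81 = 0.4118
  σ(Item 2,Item 3) = 0.45 × 1.04 × 0.81 = 0.3791
σ²_T = Σσ²ᵢ + 2·Σσ_ij = 3.2753 + 2 × 1.6291 = 6.5335
α = (3/2)·(1 − 3.2753/6.5335) = 0.748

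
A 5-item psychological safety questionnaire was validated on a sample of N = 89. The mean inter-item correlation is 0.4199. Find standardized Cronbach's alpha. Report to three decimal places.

standardized Cronbach's alpha = 0.784

Standardized α = k·r̄ / (1 + (k−1)·r̄) = 5 × 0.4199 / (1 + 4 × 0.4199)
  = 2.0995 / 2.6796 = 0.784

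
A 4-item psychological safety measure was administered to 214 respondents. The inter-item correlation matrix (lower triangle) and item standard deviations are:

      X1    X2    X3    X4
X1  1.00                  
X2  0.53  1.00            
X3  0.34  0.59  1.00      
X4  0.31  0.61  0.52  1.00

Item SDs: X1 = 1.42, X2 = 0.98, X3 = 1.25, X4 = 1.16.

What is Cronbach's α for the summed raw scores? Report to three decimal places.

Σσ²ᵢ = 1.42² + 0.98² + 1.25² + 1.16² = 5.8849
Covariances σ_ij = r_ij · s_i · s_j:
  σ(X1,X2) = 0.53 × 1.42 × 0.98 = 0.7375
  σ(X1,X3) = 0.34 × 1.42 × 1.25 = 0.6035
  σ(X1,X4) = 0.31 × 1.42 × 1.16 = 0.5106
  σ(X2,X3) = 0.59 × 0.98 × 1.25 = 0.7227
  σ(X2,X4) = 0.61 × 0.98 × 1.16 = 0.6934
  σ(X3,X4) = 0.52 × 1.25 × 1.16 = 0.7540
σ²_T = Σσ²ᵢ + 2·Σσ_ij = 5.8849 + 2 × 4.0217 = 13.9283
α = (4/3)·(1 − 5.8849/13.9283) = 0.770

α = 0.770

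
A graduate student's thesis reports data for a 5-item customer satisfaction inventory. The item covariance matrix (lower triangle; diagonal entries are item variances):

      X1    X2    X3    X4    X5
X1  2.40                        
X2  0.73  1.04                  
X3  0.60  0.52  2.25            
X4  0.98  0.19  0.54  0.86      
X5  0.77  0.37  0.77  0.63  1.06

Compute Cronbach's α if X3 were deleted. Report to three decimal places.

α = 0.771

Remaining items: X1, X2, X4, X5 (k = 4).
sum of item variances = 2.40 + 1.04 + 0.86 + 1.06 = 5.36
total variance = 5.36 + 2 × 3.67 = 12.70
α (item deleted) = (4/3)·(1 − 5.36/12.70) = 0.771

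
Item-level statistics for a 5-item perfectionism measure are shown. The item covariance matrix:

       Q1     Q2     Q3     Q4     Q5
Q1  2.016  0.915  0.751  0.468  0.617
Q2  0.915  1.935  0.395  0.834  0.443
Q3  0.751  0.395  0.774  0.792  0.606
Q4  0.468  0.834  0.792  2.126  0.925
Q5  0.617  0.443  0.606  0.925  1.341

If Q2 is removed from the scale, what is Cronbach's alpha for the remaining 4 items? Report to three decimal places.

Cronbach's alpha = 0.761

Remaining items: Q1, Q3, Q4, Q5 (k = 4).
sum of item variances = 2.016 + 0.774 + 2.126 + 1.341 = 6.257
σ²_T = 6.257 + 2 × 4.159 = 14.575
α (item deleted) = (4/3)·(1 − 6.257/14.575) = 0.761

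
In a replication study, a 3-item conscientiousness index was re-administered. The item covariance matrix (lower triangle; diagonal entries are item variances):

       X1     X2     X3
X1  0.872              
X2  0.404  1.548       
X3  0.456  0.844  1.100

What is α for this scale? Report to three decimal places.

α = 0.738

Σσᵢ² = 0.872 + 1.548 + 1.100 = 3.520
Σ_{i<j} σ_ij = 1.704
total variance = 3.520 + 2 × 1.704 = 6.928
α = (k/(k−1))·(1 − Σσᵢ²/total variance) = (3/2)·(1 − 3.520/6.928) = 0.738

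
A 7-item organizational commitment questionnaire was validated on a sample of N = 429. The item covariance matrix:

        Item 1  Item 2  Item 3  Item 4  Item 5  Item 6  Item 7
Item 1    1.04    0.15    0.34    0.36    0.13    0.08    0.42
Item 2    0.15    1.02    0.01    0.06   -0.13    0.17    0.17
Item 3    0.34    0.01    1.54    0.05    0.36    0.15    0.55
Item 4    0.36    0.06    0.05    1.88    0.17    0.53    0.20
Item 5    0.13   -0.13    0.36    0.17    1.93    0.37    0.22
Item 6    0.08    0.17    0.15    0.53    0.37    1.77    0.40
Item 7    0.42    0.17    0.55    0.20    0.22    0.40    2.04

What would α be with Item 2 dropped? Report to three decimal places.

α = 0.551

Remaining items: Item 1, Item 3, Item 4, Item 5, Item 6, Item 7 (k = 6).
ΣVar(i) = 1.04 + 1.54 + 1.88 + 1.93 + 1.77 + 2.04 = 10.20
σ²_T = 10.20 + 2 × 4.33 = 18.86
α (item deleted) = (6/5)·(1 − 10.20/18.86) = 0.551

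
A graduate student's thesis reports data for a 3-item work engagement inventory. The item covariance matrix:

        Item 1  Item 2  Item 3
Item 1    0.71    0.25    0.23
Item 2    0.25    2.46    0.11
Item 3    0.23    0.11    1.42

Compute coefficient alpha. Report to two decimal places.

Σσ²ᵢ = 0.71 + 2.46 + 1.42 = 4.59
Σ_{i<j} σ_ij = 0.59
total variance = 4.59 + 2 × 0.59 = 5.77
α = (k/(k−1))·(1 − Σσ²ᵢ/total variance) = (3/2)·(1 − 4.59/5.77) = 0.31

coefficient alpha = 0.31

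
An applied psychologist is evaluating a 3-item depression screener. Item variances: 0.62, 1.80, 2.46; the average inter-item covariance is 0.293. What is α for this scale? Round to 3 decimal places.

α = 0.397

sum of item variances = 0.62 + 1.80 + 2.46 = 4.88
Sum of the 3 distinct covariances = 3 × 0.293 = 0.879
total variance = sum of item variances + 2·Σcov = 4.88 + 2 × 0.879 = 6.638
α = (3/2)·(1 − 4.88/6.638) = 0.397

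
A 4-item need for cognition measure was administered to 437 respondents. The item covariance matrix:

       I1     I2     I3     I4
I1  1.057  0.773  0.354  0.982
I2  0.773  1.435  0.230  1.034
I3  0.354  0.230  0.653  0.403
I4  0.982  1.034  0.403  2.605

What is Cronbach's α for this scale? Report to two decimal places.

Σσ²ᵢ = 1.057 + 1.435 + 0.653 + 2.605 = 5.750
Sum of the distinct covariances = 3.776
Var(T) = 5.750 + 2 × 3.776 = 13.302
α = (k/(k−1))·(1 − Σσ²ᵢ/Var(T)) = (4/3)·(1 − 5.750/13.302) = 0.76

α = 0.76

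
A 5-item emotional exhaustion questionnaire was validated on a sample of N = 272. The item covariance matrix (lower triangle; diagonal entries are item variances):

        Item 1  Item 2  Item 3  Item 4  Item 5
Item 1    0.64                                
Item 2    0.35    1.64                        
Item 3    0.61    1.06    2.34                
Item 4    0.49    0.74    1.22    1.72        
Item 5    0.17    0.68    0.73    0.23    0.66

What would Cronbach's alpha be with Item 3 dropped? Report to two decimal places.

Cronbach's alpha = 0.71

Remaining items: Item 1, Item 2, Item 4, Item 5 (k = 4).
ΣVar(i) = 0.64 + 1.64 + 1.72 + 0.66 = 4.66
Var(T) = 4.66 + 2 × 2.66 = 9.98
α (item deleted) = (4/3)·(1 − 4.66/9.98) = 0.71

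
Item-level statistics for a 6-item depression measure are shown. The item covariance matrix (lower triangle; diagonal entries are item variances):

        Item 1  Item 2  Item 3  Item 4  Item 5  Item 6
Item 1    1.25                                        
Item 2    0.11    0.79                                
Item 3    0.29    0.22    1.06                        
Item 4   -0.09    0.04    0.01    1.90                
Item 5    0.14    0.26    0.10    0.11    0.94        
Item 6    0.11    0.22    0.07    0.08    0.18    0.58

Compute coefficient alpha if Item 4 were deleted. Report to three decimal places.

Remaining items: Item 1, Item 2, Item 3, Item 5, Item 6 (k = 5).
sum of item variances = 1.25 + 0.79 + 1.06 + 0.94 + 0.58 = 4.62
σ²_T = 4.62 + 2 × 1.70 = 8.02
α (item deleted) = (5/4)·(1 − 4.62/8.02) = 0.530

coefficient alpha = 0.530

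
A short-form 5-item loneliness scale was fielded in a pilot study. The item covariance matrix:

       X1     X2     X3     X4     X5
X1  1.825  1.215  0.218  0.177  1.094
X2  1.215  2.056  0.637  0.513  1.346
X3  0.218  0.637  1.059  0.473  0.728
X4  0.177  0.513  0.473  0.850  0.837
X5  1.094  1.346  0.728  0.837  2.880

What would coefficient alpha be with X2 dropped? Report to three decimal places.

Remaining items: X1, X3, X4, X5 (k = 4).
Σσᵢ² = 1.825 + 1.059 + 0.850 + 2.880 = 6.614
σ²_T = 6.614 + 2 × 3.527 = 13.668
α (item deleted) = (4/3)·(1 − 6.614/13.668) = 0.688

coefficient alpha = 0.688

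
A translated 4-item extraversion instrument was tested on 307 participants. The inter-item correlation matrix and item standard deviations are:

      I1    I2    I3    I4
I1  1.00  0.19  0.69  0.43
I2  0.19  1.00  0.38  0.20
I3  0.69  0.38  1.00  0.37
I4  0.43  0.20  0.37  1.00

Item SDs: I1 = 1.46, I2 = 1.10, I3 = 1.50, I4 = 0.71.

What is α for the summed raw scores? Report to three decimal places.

α = 0.707

Σσ²ᵢ = 1.46² + 1.10² + 1.50² + 0.71² = 6.0957
Covariances σ_ij = r_ij · s_i · s_j:
  σ(I1,I2) = 0.19 × 1.46 × 1.10 = 0.3051
  σ(I1,I3) = 0.69 × 1.46 × 1.50 = 1.5111
  σ(I1,I4) = 0.43 × 1.46 × 0.71 = 0.4457
  σ(I2,I3) = 0.38 × 1.10 × 1.50 = 0.6270
  σ(I2,I4) = 0.20 × 1.10 × 0.71 = 0.1562
  σ(I3,I4) = 0.37 × 1.50 × 0.71 = 0.3940
σ²_T = Σσ²ᵢ + 2·Σσ_ij = 6.0957 + 2 × 3.4391 = 12.9739
α = (4/3)·(1 − 6.0957/12.9739) = 0.707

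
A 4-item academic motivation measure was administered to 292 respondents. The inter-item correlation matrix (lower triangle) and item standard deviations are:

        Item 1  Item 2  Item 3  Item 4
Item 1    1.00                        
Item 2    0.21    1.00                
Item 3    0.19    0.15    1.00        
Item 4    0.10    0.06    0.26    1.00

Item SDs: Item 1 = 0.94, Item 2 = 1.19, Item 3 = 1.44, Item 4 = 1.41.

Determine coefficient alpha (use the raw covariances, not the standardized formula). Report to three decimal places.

coefficient alpha = 0.429

Σσ²ᵢ = 0.94² + 1.19² + 1.44² + 1.41² = 6.3614
Covariances σ_ij = r_ij · s_i · s_j:
  σ(Item 1,Item 2) = 0.21 × 0.94 × 1.19 = 0.2349
  σ(Item 1,Item 3) = 0.19 × 0.94 × 1.44 = 0.2572
  σ(Item 1,Item 4) = 0.10 × 0.94 × 1.41 = 0.1325
  σ(Item 2,Item 3) = 0.15 × 1.19 × 1.44 = 0.2570
  σ(Item 2,Item 4) = 0.06 × 1.19 × 1.41 = 0.1007
  σ(Item 3,Item 4) = 0.26 × 1.44 × 1.41 = 0.5279
σ²_T = Σσ²ᵢ + 2·Σσ_ij = 6.3614 + 2 × 1.5102 = 9.3818
α = (4/3)·(1 − 6.3614/9.3818) = 0.429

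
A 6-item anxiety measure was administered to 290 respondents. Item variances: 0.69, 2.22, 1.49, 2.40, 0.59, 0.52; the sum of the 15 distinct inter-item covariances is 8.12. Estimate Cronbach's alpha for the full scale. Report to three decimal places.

Cronbach's alpha = 0.807

sum of item variances = 0.69 + 2.22 + 1.49 + 2.40 + 0.59 + 0.52 = 7.91
Sum of distinct covariances = 8.12
total variance = sum of item variances + 2·Σcov = 7.91 + 2 × 8.12 = 24.15
α = (6/5)·(1 − 7.91/24.15) = 0.807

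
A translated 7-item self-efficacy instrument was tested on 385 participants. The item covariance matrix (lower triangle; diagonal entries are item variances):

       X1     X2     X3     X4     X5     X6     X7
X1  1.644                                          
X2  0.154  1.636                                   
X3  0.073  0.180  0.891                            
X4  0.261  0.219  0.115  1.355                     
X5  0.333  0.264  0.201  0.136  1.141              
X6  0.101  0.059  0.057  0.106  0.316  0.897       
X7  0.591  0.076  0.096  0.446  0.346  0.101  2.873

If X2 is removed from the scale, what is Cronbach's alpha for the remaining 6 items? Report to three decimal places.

Cronbach's alpha = 0.512

Remaining items: X1, X3, X4, X5, X6, X7 (k = 6).
Σσᵢ² = 1.644 + 0.891 + 1.355 + 1.141 + 0.897 + 2.873 = 8.801
total variance = 8.801 + 2 × 3.279 = 15.359
α (item deleted) = (6/5)·(1 − 8.801/15.359) = 0.512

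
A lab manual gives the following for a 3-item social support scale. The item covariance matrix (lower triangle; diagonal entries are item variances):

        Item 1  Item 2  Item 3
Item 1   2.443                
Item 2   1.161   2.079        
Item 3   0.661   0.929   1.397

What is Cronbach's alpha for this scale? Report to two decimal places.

α = 0.72

Σσ²ᵢ = 2.443 + 2.079 + 1.397 = 5.919
Σ_{i<j} σ_ij = 2.751
Var(T) = 5.919 + 2 × 2.751 = 11.421
α = (k/(k−1))·(1 − Σσ²ᵢ/Var(T)) = (3/2)·(1 − 5.919/11.421) = 0.72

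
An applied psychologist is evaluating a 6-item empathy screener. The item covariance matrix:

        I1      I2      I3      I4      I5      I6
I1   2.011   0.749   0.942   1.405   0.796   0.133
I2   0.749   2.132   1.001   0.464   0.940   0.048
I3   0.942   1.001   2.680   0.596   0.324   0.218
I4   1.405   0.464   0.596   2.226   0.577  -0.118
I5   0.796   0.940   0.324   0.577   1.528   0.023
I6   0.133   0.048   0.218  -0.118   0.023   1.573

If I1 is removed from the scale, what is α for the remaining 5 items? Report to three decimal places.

α = 0.557

Remaining items: I2, I3, I4, I5, I6 (k = 5).
ΣVar(i) = 2.132 + 2.680 + 2.226 + 1.528 + 1.573 = 10.139
σ²_T = 10.139 + 2 × 4.073 = 18.285
α (item deleted) = (5/4)·(1 − 10.139/18.285) = 0.557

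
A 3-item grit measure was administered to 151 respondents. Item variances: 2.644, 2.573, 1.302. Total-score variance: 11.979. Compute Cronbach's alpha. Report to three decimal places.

α = 0.684

sum of item variances = 2.644 + 2.573 + 1.302 = 6.519
α = (k/(k−1))·(1 − sum of item variances/total variance) = (3/2)·(1 − 6.519/11.979) = 0.684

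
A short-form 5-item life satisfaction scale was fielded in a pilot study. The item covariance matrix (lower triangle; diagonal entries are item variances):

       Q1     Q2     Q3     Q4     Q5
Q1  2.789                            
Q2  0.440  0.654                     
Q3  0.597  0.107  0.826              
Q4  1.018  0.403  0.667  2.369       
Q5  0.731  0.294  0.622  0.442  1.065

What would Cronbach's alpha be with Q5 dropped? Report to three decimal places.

α = 0.658

Remaining items: Q1, Q2, Q3, Q4 (k = 4).
ΣVar(i) = 2.789 + 0.654 + 0.826 + 2.369 = 6.638
Var(T) = 6.638 + 2 × 3.232 = 13.102
α (item deleted) = (4/3)·(1 − 6.638/13.102) = 0.658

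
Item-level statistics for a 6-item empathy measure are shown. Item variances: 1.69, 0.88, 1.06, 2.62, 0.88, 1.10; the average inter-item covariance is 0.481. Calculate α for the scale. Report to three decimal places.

sum of item variances = 1.69 + 0.88 + 1.06 + 2.62 + 0.88 + 1.10 = 8.23
Sum of the 15 distinct covariances = 15 × 0.481 = 7.215
σ²_T = sum of item variances + 2·Σcov = 8.23 + 2 × 7.215 = 22.660
α = (6/5)·(1 − 8.23/22.660) = 0.764

α = 0.764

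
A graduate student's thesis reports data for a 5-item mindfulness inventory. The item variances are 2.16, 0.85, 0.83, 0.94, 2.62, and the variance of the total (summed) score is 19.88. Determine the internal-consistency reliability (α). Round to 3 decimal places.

α = 0.785

ΣVar(i) = 2.16 + 0.85 + 0.83 + 0.94 + 2.62 = 7.40
α = (k/(k−1))·(1 − ΣVar(i)/total variance) = (5/4)·(1 − 7.40/19.88) = 0.785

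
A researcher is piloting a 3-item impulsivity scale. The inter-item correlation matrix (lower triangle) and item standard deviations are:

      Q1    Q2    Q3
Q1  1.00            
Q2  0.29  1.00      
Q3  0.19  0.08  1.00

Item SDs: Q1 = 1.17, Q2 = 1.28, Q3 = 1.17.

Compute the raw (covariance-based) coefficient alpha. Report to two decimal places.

Σσ²ᵢ = 1.17² + 1.28² + 1.17² = 4.3762
Covariances σ_ij = r_ij · s_i · s_j:
  σ(Q1,Q2) = 0.29 × 1.17 × 1.28 = 0.4343
  σ(Q1,Q3) = 0.19 × 1.17 × 1.17 = 0.2601
  σ(Q2,Q3) = 0.08 × 1.28 × 1.17 = 0.1198
σ²_T = Σσ²ᵢ + 2·Σσ_ij = 4.3762 + 2 × 0.8142 = 6.0046
α = (3/2)·(1 − 4.3762/6.0046) = 0.41

coefficient alpha = 0.41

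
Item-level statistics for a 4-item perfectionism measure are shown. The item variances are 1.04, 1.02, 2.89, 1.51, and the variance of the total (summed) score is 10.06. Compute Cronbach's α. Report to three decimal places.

α = 0.477

Σσ²ᵢ = 1.04 + 1.02 + 2.89 + 1.51 = 6.46
α = (k/(k−1))·(1 − Σσ²ᵢ/σ²_T) = (4/3)·(1 − 6.46/10.06) = 0.477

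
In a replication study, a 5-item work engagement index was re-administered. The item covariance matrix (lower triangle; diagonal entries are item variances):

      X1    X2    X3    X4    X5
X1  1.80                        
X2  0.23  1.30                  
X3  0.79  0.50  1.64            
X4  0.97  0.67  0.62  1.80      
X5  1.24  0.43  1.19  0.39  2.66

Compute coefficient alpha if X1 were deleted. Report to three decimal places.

α = 0.676

Remaining items: X2, X3, X4, X5 (k = 4).
Σσ²ᵢ = 1.30 + 1.64 + 1.80 + 2.66 = 7.40
σ²_T = 7.40 + 2 × 3.80 = 15.00
α (item deleted) = (4/3)·(1 − 7.40/15.00) = 0.676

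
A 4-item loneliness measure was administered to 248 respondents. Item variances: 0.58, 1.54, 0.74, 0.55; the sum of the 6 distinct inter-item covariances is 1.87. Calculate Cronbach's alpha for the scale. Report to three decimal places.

Cronbach's alpha = 0.697

sum of item variances = 0.58 + 1.54 + 0.74 + 0.55 = 3.41
Sum of distinct covariances = 1.87
Var(T) = sum of item variances + 2·Σcov = 3.41 + 2 × 1.87 = 7.15
α = (4/3)·(1 − 3.41/7.15) = 0.697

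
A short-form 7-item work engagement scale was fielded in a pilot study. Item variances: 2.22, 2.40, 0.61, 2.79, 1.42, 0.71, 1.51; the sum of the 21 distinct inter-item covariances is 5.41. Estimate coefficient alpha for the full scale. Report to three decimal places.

α = 0.562

sum of item variances = 2.22 + 2.40 + 0.61 + 2.79 + 1.42 + 0.71 + 1.51 = 11.66
Sum of distinct covariances = 5.41
total variance = sum of item variances + 2·Σcov = 11.66 + 2 × 5.41 = 22.48
α = (7/6)·(1 − 11.66/22.48) = 0.562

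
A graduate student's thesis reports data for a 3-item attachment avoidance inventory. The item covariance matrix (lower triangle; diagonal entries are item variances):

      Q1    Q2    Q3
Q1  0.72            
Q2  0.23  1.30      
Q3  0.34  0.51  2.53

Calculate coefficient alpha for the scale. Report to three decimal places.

sum of item variances = 0.72 + 1.30 + 2.53 = 4.55
Sum of off-diagonal covariances = 1.08
σ²_total = 4.55 + 2 × 1.08 = 6.71
α = (k/(k−1))·(1 − sum of item variances/σ²_total) = (3/2)·(1 − 4.55/6.71) = 0.483

α = 0.483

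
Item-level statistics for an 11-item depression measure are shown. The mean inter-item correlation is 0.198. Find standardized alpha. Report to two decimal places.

standardized alpha = 0.73

Standardized α = k·r̄ / (1 + (k−1)·r̄) = 11 × 0.198 / (1 + 10 × 0.198)
  = 2.1780 / 2.9800 = 0.73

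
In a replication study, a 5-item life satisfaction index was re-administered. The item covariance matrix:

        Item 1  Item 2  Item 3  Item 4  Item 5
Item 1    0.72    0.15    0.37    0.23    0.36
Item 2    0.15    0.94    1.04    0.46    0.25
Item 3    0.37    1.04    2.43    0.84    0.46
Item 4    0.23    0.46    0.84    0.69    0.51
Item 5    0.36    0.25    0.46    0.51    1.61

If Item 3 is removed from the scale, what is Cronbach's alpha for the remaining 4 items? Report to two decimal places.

Remaining items: Item 1, Item 2, Item 4, Item 5 (k = 4).
Σσ²ᵢ = 0.72 + 0.94 + 0.69 + 1.61 = 3.96
Var(T) = 3.96 + 2 × 1.96 = 7.88
α (item deleted) = (4/3)·(1 − 3.96/7.88) = 0.66

Cronbach's alpha = 0.66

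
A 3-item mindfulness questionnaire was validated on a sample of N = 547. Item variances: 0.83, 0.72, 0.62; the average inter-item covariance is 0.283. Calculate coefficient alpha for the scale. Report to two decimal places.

coefficient alpha = 0.66

Σσ²ᵢ = 0.83 + 0.72 + 0.62 = 2.17
Sum of the 3 distinct covariances = 3 × 0.283 = 0.849
Var(T) = Σσ²ᵢ + 2·Σcov = 2.17 + 2 × 0.849 = 3.868
α = (3/2)·(1 − 2.17/3.868) = 0.66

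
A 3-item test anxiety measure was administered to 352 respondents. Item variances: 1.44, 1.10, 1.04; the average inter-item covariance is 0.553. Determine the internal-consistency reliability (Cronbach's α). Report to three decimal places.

Σσᵢ² = 1.44 + 1.10 + 1.04 = 3.58
Sum of the 3 distinct covariances = 3 × 0.553 = 1.659
total variance = Σσᵢ² + 2·Σcov = 3.58 + 2 × 1.659 = 6.898
α = (3/2)·(1 − 3.58/6.898) = 0.722

α = 0.722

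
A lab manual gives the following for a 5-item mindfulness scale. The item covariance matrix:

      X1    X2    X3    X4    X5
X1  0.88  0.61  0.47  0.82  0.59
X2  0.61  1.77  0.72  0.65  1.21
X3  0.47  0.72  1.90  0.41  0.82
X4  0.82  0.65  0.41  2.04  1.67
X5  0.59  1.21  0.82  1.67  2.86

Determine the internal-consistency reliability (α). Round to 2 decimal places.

sum of item variances = 0.88 + 1.77 + 1.90 + 2.04 + 2.86 = 9.45
Sum of off-diagonal covariances = 7.97
σ²_T = 9.45 + 2 × 7.97 = 25.39
α = (k/(k−1))·(1 − sum of item variances/σ²_T) = (5/4)·(1 − 9.45/25.39) = 0.78

α = 0.78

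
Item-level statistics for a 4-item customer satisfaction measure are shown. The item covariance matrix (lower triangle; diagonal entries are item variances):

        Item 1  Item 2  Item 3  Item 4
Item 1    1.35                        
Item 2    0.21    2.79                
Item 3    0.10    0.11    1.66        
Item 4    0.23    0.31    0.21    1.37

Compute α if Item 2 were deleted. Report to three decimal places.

α = 0.297

Remaining items: Item 1, Item 3, Item 4 (k = 3).
Σσ²ᵢ = 1.35 + 1.66 + 1.37 = 4.38
σ²_T = 4.38 + 2 × 0.54 = 5.46
α (item deleted) = (3/2)·(1 − 4.38/5.46) = 0.297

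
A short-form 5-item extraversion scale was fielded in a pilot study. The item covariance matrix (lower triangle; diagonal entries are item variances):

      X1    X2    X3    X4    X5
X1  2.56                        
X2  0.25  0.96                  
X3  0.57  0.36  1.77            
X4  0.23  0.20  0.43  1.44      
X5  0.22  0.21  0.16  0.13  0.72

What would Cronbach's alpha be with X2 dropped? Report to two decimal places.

Remaining items: X1, X3, X4, X5 (k = 4).
Σσ²ᵢ = 2.56 + 1.77 + 1.44 + 0.72 = 6.49
total variance = 6.49 + 2 × 1.74 = 9.97
α (item deleted) = (4/3)·(1 − 6.49/9.97) = 0.47

α = 0.47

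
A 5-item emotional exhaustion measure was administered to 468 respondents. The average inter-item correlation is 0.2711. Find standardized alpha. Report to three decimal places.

Standardized α = k·r̄ / (1 + (k−1)·r̄) = 5 × 0.2711 / (1 + 4 × 0.2711)
  = 1.3555 / 2.0844 = 0.650

α = 0.650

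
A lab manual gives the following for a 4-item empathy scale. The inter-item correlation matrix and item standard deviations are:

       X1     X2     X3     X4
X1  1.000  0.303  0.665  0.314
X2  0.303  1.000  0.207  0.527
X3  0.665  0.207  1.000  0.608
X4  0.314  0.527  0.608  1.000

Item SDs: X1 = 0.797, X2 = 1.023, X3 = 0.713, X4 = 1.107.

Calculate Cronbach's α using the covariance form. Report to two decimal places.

Σσ²ᵢ = 0.797² + 1.023² + 0.713² + 1.107² = 3.4156
Covariances σ_ij = r_ij · s_i · s_j:
  σ(X1,X2) = 0.303 × 0.797 × 1.023 = 0.2470
  σ(X1,X3) = 0.665 × 0.797 × 0.713 = 0.3779
  σ(X1,X4) = 0.314 × 0.797 × 1.107 = 0.2770
  σ(X2,X3) = 0.207 × 1.023 × 0.713 = 0.1510
  σ(X2,X4) = 0.527 × 1.023 × 1.107 = 0.5968
  σ(X3,X4) = 0.608 × 0.713 × 1.107 = 0.4799
σ²_T = Σσ²ᵢ + 2·Σσ_ij = 3.4156 + 2 × 2.1296 = 7.6748
α = (4/3)·(1 − 3.4156/7.6748) = 0.74

Cronbach's α = 0.74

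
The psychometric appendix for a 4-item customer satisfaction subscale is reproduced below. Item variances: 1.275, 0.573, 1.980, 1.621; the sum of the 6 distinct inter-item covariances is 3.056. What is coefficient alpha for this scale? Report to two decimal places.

ΣVar(i) = 1.275 + 0.573 + 1.980 + 1.621 = 5.449
Sum of distinct covariances = 3.056
σ²_T = ΣVar(i) + 2·Σcov = 5.449 + 2 × 3.056 = 11.561
α = (4/3)·(1 − 5.449/11.561) = 0.70

α = 0.70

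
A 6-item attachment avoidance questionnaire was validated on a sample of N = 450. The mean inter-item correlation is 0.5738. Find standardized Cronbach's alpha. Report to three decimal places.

Standardized α = k·r̄ / (1 + (k−1)·r̄) = 6 × 0.5738 / (1 + 5 × 0.5738)
  = 3.4428 / 3.8690 = 0.890

α = 0.890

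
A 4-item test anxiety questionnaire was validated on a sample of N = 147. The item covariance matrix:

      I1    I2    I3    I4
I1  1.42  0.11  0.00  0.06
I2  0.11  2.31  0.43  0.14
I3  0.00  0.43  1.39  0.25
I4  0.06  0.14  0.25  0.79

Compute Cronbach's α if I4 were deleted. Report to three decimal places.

Remaining items: I1, I2, I3 (k = 3).
Σσ²ᵢ = 1.42 + 2.31 + 1.39 = 5.12
Var(T) = 5.12 + 2 × 0.54 = 6.20
α (item deleted) = (3/2)·(1 − 5.12/6.20) = 0.261

α = 0.261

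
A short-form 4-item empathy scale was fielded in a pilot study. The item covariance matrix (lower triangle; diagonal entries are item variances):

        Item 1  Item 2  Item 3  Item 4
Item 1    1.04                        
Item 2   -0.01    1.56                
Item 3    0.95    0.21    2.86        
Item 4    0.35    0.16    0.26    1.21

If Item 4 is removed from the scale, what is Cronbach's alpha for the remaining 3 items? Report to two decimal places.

α = 0.44

Remaining items: Item 1, Item 2, Item 3 (k = 3).
sum of item variances = 1.04 + 1.56 + 2.86 = 5.46
total variance = 5.46 + 2 × 1.15 = 7.76
α (item deleted) = (3/2)·(1 − 5.46/7.76) = 0.44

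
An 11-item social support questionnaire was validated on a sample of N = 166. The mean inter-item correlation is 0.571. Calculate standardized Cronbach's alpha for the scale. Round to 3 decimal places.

α = 0.936

Standardized α = k·r̄ / (1 + (k−1)·r̄) = 11 × 0.571 / (1 + 10 × 0.571)
  = 6.2810 / 6.7100 = 0.936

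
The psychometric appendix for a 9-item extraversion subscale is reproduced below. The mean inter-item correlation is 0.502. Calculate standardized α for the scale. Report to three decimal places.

standardized α = 0.901

Standardized α = k·r̄ / (1 + (k−1)·r̄) = 9 × 0.502 / (1 + 8 × 0.502)
  = 4.5180 / 5.0160 = 0.901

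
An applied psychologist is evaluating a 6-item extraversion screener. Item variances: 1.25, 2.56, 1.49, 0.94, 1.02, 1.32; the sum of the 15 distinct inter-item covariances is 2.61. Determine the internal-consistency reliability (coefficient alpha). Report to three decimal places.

Σσᵢ² = 1.25 + 2.56 + 1.49 + 0.94 + 1.02 + 1.32 = 8.58
Sum of distinct covariances = 2.61
Var(T) = Σσᵢ² + 2·Σcov = 8.58 + 2 × 2.61 = 13.80
α = (6/5)·(1 − 8.58/13.80) = 0.454

coefficient alpha = 0.454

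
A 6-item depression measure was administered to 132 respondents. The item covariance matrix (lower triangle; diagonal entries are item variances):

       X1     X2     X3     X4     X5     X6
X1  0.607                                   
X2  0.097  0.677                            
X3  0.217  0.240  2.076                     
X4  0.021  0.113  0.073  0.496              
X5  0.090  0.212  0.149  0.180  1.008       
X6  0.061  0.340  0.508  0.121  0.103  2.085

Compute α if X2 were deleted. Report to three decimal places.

Remaining items: X1, X3, X4, X5, X6 (k = 5).
sum of item variances = 0.607 + 2.076 + 0.496 + 1.008 + 2.085 = 6.272
total variance = 6.272 + 2 × 1.523 = 9.318
α (item deleted) = (5/4)·(1 − 6.272/9.318) = 0.409

α = 0.409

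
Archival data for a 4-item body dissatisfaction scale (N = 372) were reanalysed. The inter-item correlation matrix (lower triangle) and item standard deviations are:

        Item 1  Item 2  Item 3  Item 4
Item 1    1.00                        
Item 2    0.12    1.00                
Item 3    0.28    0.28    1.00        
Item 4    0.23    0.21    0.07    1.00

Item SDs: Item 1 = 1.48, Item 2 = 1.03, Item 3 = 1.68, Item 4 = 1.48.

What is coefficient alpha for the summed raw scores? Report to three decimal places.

coefficient alpha = 0.485

Σσ²ᵢ = 1.48² + 1.03² + 1.68² + 1.48² = 8.2641
Covariances σ_ij = r_ij · s_i · s_j:
  σ(Item 1,Item 2) = 0.12 × 1.48 × 1.03 = 0.1829
  σ(Item 1,Item 3) = 0.28 × 1.48 × 1.68 = 0.6962
  σ(Item 1,Item 4) = 0.23 × 1.48 × 1.48 = 0.5038
  σ(Item 2,Item 3) = 0.28 × 1.03 × 1.68 = 0.4845
  σ(Item 2,Item 4) = 0.21 × 1.03 × 1.48 = 0.3201
  σ(Item 3,Item 4) = 0.07 × 1.68 × 1.48 = 0.1740
σ²_T = Σσ²ᵢ + 2·Σσ_ij = 8.2641 + 2 × 2.3615 = 12.9871
α = (4/3)·(1 − 8.2641/12.9871) = 0.485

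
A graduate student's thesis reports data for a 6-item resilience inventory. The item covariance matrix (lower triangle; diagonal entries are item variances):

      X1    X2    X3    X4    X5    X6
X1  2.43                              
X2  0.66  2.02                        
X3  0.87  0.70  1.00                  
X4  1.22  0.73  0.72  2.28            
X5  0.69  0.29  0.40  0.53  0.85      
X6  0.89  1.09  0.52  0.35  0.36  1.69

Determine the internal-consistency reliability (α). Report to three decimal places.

Σσ²ᵢ = 2.43 + 2.02 + 1.00 + 2.28 + 0.85 + 1.69 = 10.27
Sum of the distinct covariances = 10.02
total variance = 10.27 + 2 × 10.02 = 30.31
α = (k/(k−1))·(1 − Σσ²ᵢ/total variance) = (6/5)·(1 − 10.27/30.31) = 0.793

α = 0.793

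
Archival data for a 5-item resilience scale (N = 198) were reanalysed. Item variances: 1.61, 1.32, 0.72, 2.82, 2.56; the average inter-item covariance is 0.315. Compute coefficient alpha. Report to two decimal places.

Σσ²ᵢ = 1.61 + 1.32 + 0.72 + 2.82 + 2.56 = 9.03
Sum of the 10 distinct covariances = 10 × 0.315 = 3.150
Var(T) = Σσ²ᵢ + 2·Σcov = 9.03 + 2 × 3.150 = 15.330
α = (5/4)·(1 − 9.03/15.330) = 0.51

coefficient alpha = 0.51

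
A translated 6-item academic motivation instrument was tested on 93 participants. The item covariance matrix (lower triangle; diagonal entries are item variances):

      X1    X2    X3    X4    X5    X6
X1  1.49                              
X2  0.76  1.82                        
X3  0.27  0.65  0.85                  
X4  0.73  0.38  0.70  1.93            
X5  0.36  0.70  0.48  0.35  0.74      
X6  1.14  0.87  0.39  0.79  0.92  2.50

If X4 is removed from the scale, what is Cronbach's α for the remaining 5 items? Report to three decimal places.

Remaining items: X1, X2, X3, X5, X6 (k = 5).
sum of item variances = 1.49 + 1.82 + 0.85 + 0.74 + 2.50 = 7.40
total variance = 7.40 + 2 × 6.54 = 20.48
α (item deleted) = (5/4)·(1 − 7.40/20.48) = 0.798

α = 0.798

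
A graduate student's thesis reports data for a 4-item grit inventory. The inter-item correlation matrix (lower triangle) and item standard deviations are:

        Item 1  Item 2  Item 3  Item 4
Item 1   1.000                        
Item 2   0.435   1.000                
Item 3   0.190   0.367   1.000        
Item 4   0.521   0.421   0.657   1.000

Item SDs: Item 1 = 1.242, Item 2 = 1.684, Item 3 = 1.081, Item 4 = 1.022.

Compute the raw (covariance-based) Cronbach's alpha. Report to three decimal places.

α = 0.726

Σσ²ᵢ = 1.242² + 1.684² + 1.081² + 1.022² = 6.5915
Covariances σ_ij = r_ij · s_i · s_j:
  σ(Item 1,Item 2) = 0.435 × 1.242 × 1.684 = 0.9098
  σ(Item 1,Item 3) = 0.190 × 1.242 × 1.081 = 0.2551
  σ(Item 1,Item 4) = 0.521 × 1.242 × 1.022 = 0.6613
  σ(Item 2,Item 3) = 0.367 × 1.684 × 1.081 = 0.6681
  σ(Item 2,Item 4) = 0.421 × 1.684 × 1.022 = 0.7246
  σ(Item 3,Item 4) = 0.657 × 1.081 × 1.022 = 0.7258
σ²_T = Σσ²ᵢ + 2·Σσ_ij = 6.5915 + 2 × 3.9447 = 14.4809
α = (4/3)·(1 − 6.5915/14.4809) = 0.726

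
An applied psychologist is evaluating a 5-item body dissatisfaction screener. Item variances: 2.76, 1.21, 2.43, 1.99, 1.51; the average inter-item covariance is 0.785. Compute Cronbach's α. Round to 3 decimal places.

Cronbach's α = 0.767

Σσ²ᵢ = 2.76 + 1.21 + 2.43 + 1.99 + 1.51 = 9.90
Sum of the 10 distinct covariances = 10 × 0.785 = 7.850
Var(T) = Σσ²ᵢ + 2·Σcov = 9.90 + 2 × 7.850 = 25.600
α = (5/4)·(1 − 9.90/25.600) = 0.767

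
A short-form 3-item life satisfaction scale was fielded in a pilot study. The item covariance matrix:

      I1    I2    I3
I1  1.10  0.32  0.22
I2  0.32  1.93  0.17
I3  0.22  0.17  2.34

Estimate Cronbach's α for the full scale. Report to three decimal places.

Σσᵢ² = 1.10 + 1.93 + 2.34 = 5.37
Σ_{i<j} σ_ij = 0.71
σ²_total = 5.37 + 2 × 0.71 = 6.79
α = (k/(k−1))·(1 − Σσᵢ²/σ²_total) = (3/2)·(1 − 5.37/6.79) = 0.314

Cronbach's α = 0.314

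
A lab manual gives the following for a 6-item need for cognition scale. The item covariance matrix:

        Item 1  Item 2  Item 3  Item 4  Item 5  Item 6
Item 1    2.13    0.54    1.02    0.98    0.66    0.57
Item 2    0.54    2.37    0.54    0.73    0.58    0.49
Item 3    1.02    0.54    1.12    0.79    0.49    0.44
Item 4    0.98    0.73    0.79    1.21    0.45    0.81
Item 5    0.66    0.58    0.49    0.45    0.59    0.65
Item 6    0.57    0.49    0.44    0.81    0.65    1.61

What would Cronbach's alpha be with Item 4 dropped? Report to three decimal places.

Remaining items: Item 1, Item 2, Item 3, Item 5, Item 6 (k = 5).
Σσᵢ² = 2.13 + 2.37 + 1.12 + 0.59 + 1.61 = 7.82
Var(T) = 7.82 + 2 × 5.98 = 19.78
α (item deleted) = (5/4)·(1 − 7.82/19.78) = 0.756

α = 0.756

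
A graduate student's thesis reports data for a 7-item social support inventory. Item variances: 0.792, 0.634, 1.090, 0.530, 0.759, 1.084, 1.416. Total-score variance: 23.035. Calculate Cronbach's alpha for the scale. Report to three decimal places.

Cronbach's alpha = 0.847

ΣVar(i) = 0.792 + 0.634 + 1.090 + 0.530 + 0.759 + 1.084 + 1.416 = 6.305
α = (k/(k−1))·(1 − ΣVar(i)/Var(T)) = (7/6)·(1 − 6.305/23.035) = 0.847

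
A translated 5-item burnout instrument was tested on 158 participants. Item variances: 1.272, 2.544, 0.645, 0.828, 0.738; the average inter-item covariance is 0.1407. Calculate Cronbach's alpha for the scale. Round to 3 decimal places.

ΣVar(i) = 1.272 + 2.544 + 0.645 + 0.828 + 0.738 = 6.027
Sum of the 10 distinct covariances = 10 × 0.1407 = 1.4070
σ²_total = ΣVar(i) + 2·Σcov = 6.027 + 2 × 1.4070 = 8.8410
α = (5/4)·(1 − 6.027/8.8410) = 0.398

Cronbach's alpha = 0.398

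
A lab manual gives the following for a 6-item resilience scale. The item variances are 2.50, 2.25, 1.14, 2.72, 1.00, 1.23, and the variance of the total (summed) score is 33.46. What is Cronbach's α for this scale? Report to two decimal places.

Σσᵢ² = 2.50 + 2.25 + 1.14 + 2.72 + 1.00 + 1.23 = 10.84
α = (k/(k−1))·(1 − Σσᵢ²/total variance) = (6/5)·(1 − 10.84/33.46) = 0.81

α = 0.81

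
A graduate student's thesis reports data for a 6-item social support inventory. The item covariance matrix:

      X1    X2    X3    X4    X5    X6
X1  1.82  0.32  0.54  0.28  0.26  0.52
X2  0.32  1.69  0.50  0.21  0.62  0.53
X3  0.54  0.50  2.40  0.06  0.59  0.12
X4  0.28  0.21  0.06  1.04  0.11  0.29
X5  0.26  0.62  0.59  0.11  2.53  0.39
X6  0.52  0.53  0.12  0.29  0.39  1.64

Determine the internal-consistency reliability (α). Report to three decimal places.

α = 0.588

ΣVar(i) = 1.82 + 1.69 + 2.40 + 1.04 + 2.53 + 1.64 = 11.12
Σ_{i<j} σ_ij = 5.34
σ²_T = 11.12 + 2 × 5.34 = 21.80
α = (k/(k−1))·(1 − ΣVar(i)/σ²_T) = (6/5)·(1 − 11.12/21.80) = 0.588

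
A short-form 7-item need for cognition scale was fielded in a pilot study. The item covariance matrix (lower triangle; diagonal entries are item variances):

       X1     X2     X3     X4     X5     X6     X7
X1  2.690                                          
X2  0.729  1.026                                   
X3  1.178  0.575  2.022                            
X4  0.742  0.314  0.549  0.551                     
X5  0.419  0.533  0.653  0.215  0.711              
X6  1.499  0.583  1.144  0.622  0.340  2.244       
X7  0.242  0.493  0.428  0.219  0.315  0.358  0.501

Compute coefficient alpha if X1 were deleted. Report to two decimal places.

Remaining items: X2, X3, X4, X5, X6, X7 (k = 6).
Σσᵢ² = 1.026 + 2.022 + 0.551 + 0.711 + 2.244 + 0.501 = 7.055
σ²_total = 7.055 + 2 × 7.341 = 21.737
α (item deleted) = (6/5)·(1 − 7.055/21.737) = 0.81

α = 0.81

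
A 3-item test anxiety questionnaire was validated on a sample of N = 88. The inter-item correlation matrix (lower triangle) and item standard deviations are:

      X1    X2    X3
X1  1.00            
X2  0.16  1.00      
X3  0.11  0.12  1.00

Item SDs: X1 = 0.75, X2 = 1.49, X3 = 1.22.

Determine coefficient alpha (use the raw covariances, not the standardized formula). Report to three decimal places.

Σσ²ᵢ = 0.75² + 1.49² + 1.22² = 4.2710
Covariances σ_ij = r_ij · s_i · s_j:
  σ(X1,X2) = 0.16 × 0.75 × 1.49 = 0.1788
  σ(X1,X3) = 0.11 × 0.75 × 1.22 = 0.1007
  σ(X2,X3) = 0.12 × 1.49 × 1.22 = 0.2181
σ²_T = Σσ²ᵢ + 2·Σσ_ij = 4.2710 + 2 × 0.4976 = 5.2662
α = (3/2)·(1 − 4.2710/5.2662) = 0.283

α = 0.283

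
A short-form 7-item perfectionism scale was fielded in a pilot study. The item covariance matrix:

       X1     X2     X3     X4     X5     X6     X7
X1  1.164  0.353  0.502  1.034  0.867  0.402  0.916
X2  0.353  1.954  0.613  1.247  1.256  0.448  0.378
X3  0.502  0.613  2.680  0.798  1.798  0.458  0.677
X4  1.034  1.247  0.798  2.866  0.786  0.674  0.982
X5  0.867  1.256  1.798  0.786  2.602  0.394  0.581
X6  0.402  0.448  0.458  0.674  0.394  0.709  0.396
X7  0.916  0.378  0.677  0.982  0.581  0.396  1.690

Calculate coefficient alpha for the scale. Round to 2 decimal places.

sum of item variances = 1.164 + 1.954 + 2.680 + 2.866 + 2.602 + 0.709 + 1.690 = 13.665
Sum of off-diagonal covariances = 15.560
total variance = 13.665 + 2 × 15.560 = 44.785
α = (k/(k−1))·(1 − sum of item variances/total variance) = (7/6)·(1 − 13.665/44.785) = 0.81

α = 0.81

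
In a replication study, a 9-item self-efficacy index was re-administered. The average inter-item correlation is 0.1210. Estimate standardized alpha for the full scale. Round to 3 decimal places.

standardized alpha = 0.553

Standardized α = k·r̄ / (1 + (k−1)·r̄) = 9 × 0.1210 / (1 + 8 × 0.1210)
  = 1.0890 / 1.9680 = 0.553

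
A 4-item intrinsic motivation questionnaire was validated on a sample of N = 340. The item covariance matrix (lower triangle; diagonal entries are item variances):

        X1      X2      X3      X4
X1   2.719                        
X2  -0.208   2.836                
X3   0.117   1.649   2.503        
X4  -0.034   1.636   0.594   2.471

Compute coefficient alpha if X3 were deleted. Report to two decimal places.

Remaining items: X1, X2, X4 (k = 3).
Σσᵢ² = 2.719 + 2.836 + 2.471 = 8.026
total variance = 8.026 + 2 × 1.394 = 10.814
α (item deleted) = (3/2)·(1 − 8.026/10.814) = 0.39

α = 0.39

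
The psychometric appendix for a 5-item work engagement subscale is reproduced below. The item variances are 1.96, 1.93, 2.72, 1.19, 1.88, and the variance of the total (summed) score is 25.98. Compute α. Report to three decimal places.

ΣVar(i) = 1.96 + 1.93 + 2.72 + 1.19 + 1.88 = 9.68
α = (k/(k−1))·(1 − ΣVar(i)/σ²_total) = (5/4)·(1 − 9.68/25.98) = 0.784

α = 0.784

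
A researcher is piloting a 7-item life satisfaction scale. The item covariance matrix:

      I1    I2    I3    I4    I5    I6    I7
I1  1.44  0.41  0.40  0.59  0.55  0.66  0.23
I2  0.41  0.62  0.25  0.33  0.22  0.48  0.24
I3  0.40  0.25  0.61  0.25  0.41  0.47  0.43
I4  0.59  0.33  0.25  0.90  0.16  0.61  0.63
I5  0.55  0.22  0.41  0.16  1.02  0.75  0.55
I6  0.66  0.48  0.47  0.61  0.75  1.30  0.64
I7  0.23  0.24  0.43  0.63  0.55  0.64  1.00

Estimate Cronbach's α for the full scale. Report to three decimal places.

ΣVar(i) = 1.44 + 0.62 + 0.61 + 0.90 + 1.02 + 1.30 + 1.00 = 6.89
Sum of the distinct covariances = 9.26
Var(T) = 6.89 + 2 × 9.26 = 25.41
α = (k/(k−1))·(1 − ΣVar(i)/Var(T)) = (7/6)·(1 − 6.89/25.41) = 0.850

Cronbach's α = 0.850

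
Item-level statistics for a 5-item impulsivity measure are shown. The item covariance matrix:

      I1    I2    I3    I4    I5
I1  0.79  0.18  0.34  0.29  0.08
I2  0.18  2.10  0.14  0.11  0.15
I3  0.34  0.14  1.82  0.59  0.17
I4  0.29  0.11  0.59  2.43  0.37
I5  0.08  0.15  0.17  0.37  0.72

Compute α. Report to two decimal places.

α = 0.48

ΣVar(i) = 0.79 + 2.10 + 1.82 + 2.43 + 0.72 = 7.86
Sum of the distinct covariances = 2.42
Var(T) = 7.86 + 2 × 2.42 = 12.70
α = (k/(k−1))·(1 − ΣVar(i)/Var(T)) = (5/4)·(1 − 7.86/12.70) = 0.48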